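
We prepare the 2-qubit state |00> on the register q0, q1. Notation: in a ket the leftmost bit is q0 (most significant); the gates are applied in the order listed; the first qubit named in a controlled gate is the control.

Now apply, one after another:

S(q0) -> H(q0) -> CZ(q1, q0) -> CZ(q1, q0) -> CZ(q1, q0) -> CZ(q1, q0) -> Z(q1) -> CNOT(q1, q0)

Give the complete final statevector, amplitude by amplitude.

The resulting statevector has amplitude sqrt(2)/2 on |00>, 0 on |01>, sqrt(2)/2 on |10>, 0 on |11>. Key observation: the block from step 5 through step 6 cancels to the identity and can be dropped.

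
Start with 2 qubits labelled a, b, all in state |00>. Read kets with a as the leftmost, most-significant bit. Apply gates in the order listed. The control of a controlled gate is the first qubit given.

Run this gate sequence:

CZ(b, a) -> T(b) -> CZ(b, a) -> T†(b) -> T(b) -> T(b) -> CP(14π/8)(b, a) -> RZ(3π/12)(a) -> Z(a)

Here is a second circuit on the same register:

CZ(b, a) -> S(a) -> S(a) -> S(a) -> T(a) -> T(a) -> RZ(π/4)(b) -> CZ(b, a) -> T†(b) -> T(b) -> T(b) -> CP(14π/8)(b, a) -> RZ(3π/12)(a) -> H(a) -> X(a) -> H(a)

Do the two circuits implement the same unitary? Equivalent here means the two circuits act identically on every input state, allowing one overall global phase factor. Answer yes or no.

Yes — the two circuits implement the same unitary up to a global phase.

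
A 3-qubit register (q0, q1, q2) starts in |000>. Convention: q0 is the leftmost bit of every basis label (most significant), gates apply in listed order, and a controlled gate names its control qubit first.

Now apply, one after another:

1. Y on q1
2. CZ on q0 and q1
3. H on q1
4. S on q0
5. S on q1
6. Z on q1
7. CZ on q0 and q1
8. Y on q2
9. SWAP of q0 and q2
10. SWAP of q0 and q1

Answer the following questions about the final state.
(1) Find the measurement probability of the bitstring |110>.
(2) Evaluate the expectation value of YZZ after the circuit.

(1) Outcome |110> occurs with probability 1/2.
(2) The observable YZZ averages to -1.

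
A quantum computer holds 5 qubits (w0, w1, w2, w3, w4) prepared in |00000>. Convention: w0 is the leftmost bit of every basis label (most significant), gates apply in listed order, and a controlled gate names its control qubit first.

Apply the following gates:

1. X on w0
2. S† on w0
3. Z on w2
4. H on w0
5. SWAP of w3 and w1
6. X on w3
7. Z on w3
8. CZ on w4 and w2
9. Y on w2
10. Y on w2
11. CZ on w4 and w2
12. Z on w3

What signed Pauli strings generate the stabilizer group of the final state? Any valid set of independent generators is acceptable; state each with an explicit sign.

One valid set of independent stabilizer generators is -XIIII, +IZIII, +IIZII, -IIIZI, +IIIIZ (any independent generating set of the same group is equally correct). Key observation: steps 7-12 multiply out to the identity, so the circuit reduces to the remaining gates.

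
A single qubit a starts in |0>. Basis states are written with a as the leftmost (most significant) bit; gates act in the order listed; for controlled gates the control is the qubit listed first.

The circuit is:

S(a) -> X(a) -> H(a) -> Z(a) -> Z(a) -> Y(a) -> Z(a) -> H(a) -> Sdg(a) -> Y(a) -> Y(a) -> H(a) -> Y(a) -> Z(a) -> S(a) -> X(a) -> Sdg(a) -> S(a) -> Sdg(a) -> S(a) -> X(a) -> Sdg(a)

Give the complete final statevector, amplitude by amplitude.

The resulting statevector has amplitude sqrt(2)*I/2 on |0>, -sqrt(2)*I/2 on |1>. Key observation: gates 15-22 undo each other exactly, leaving only the rest of the circuit to track.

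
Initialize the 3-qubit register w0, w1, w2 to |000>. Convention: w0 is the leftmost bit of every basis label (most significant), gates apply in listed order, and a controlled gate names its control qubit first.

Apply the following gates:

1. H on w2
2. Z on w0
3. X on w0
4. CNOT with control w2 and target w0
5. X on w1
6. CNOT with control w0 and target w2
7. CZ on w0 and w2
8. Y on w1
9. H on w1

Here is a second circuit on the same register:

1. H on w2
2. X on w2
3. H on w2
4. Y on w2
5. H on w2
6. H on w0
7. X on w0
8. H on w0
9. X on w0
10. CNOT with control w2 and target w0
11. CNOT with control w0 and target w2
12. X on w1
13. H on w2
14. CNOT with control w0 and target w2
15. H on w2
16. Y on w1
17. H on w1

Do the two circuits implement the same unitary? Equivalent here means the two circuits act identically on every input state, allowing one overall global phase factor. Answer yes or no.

No — the two circuits implement different unitaries, even allowing a global phase.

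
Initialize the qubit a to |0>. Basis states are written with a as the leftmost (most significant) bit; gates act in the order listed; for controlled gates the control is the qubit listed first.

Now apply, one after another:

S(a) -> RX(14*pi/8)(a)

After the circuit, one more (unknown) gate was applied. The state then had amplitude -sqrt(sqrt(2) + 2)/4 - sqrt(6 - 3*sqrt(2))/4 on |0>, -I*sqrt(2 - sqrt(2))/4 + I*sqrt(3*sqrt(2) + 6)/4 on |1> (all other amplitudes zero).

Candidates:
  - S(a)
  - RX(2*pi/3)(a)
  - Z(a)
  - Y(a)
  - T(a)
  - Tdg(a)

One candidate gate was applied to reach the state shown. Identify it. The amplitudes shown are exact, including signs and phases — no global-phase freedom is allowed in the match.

The unique candidate consistent with the amplitudes is RX(2*pi/3)(a).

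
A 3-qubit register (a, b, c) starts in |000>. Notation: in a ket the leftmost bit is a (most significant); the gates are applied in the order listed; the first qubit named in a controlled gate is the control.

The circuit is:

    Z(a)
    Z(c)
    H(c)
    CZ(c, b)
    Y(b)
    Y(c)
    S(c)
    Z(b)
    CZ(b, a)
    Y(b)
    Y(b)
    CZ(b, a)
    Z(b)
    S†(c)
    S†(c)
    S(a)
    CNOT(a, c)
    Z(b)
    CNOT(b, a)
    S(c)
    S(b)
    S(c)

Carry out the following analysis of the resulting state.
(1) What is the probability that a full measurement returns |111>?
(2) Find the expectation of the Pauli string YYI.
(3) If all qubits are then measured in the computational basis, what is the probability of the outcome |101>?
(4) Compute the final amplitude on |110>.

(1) The probability of measuring |111> is 1/2.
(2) The expectation value of YYI is 0.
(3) A full measurement returns |101> with probability 0.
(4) |110> carries amplitude -sqrt(2)*I/2 in the final state.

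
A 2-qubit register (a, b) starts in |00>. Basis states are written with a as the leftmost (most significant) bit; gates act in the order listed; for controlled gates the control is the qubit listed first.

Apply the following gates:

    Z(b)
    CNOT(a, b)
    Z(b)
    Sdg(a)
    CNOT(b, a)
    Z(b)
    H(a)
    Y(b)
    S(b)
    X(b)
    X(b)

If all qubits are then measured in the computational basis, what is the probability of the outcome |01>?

A full measurement returns |01> with probability 1/2. Key observation: gates 10-11 undo each other exactly, leaving only the rest of the circuit to track.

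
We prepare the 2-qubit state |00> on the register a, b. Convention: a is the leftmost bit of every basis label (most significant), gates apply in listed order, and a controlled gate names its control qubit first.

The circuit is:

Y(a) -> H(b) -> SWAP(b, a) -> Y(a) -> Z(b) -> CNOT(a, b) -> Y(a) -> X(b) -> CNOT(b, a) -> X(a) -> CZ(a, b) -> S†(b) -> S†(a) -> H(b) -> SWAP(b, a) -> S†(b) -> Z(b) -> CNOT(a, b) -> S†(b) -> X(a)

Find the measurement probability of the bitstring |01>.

Outcome |01> occurs with probability 1/2.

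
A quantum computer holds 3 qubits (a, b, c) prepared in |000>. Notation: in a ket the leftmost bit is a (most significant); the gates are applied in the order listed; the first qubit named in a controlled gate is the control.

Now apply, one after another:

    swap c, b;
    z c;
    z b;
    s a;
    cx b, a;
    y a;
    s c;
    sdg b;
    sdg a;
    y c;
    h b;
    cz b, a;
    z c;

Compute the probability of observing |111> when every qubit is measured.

Outcome |111> occurs with probability 1/2.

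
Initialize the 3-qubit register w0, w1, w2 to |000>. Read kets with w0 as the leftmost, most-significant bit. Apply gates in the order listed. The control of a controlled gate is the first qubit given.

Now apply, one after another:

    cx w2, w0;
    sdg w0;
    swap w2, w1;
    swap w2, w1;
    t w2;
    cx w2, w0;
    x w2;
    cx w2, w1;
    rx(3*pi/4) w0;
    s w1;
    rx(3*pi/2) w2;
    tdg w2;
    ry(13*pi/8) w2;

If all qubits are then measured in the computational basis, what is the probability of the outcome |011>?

A full measurement returns |011> with probability -sqrt(2)/8 - sqrt(sqrt(2) + 2)/16 + sqrt(2*sqrt(2) + 4)/16 + 1/4. Key observation: gates 3-4 undo each other exactly, leaving only the rest of the circuit to track.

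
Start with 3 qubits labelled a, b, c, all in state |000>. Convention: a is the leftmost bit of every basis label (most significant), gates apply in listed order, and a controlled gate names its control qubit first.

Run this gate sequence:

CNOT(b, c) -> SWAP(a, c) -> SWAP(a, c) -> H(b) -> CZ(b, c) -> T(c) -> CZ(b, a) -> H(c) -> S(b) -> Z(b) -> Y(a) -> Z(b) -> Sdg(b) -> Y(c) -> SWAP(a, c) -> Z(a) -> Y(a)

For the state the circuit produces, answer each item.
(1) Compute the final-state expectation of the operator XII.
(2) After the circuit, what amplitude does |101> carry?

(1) The expectation value of XII is -1. Key observation: the block from step 2 through step 3 cancels to the identity and can be dropped.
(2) |101> carries amplitude I/2 in the final state.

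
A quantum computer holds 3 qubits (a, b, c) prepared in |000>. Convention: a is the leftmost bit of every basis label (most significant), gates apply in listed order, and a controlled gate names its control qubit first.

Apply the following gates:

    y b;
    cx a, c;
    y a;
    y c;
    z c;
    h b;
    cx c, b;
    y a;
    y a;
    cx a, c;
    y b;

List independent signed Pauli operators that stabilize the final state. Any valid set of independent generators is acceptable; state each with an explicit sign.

The final state is stabilized by the group generated by +IXI, -ZII, +IIZ; other independent generating sets are equally valid.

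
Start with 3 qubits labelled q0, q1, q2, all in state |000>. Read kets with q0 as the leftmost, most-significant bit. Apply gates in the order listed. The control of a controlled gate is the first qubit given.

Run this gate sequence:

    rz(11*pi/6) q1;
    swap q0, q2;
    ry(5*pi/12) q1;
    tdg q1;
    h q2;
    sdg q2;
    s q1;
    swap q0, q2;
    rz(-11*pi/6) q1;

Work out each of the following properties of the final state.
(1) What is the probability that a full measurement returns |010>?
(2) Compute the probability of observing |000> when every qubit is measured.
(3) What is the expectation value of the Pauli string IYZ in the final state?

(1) Outcome |010> occurs with probability -sqrt(6)/16 + sqrt(2)/16 + 1/4.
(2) Outcome |000> occurs with probability -sqrt(2)/16 + sqrt(6)/16 + 1/4.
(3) The observable IYZ averages to sqrt(3)/4 + 1/2.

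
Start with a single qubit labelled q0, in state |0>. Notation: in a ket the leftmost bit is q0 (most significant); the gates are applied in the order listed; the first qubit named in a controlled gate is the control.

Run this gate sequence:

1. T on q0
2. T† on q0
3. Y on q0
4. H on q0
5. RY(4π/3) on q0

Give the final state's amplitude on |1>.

The final state's coefficient on |1> equals I*(sqrt(2) + sqrt(6))/4.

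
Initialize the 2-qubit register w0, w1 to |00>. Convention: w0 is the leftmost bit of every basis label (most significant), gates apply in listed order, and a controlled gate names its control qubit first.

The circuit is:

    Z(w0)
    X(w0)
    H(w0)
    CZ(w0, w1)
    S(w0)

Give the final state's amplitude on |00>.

The amplitude on |00> is sqrt(2)/2.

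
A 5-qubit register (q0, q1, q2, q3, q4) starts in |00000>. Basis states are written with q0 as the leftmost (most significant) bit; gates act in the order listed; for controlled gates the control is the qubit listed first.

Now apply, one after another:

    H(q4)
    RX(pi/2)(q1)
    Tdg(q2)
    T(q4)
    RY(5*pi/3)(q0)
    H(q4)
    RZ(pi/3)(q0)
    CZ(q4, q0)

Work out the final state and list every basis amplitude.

The resulting statevector has amplitude sqrt(6)*(-exp(I*pi/12) + exp(5*I*pi/6))/8 on |00000>, sqrt(6)*(1 + exp(3*I*pi/4))*exp(I*pi/12)/8 on |00001>, sqrt(6)*(1 + exp(I*pi/4))*exp(I*pi/3)/8 on |01000>, sqrt(6)*(-exp(7*I*pi/12) + exp(I*pi/3))/8 on |01001>, sqrt(2)*(1 + exp(I*pi/4))*exp(I*pi/6)/8 on |10000>, sqrt(2)*(-exp(I*pi/6) + exp(5*I*pi/12))/8 on |10001>, sqrt(2)*(-exp(2*I*pi/3) - exp(11*I*pi/12))/8 on |11000>, sqrt(2)*(-exp(11*I*pi/12) + exp(2*I*pi/3))/8 on |11001>, and 0 on every other basis state.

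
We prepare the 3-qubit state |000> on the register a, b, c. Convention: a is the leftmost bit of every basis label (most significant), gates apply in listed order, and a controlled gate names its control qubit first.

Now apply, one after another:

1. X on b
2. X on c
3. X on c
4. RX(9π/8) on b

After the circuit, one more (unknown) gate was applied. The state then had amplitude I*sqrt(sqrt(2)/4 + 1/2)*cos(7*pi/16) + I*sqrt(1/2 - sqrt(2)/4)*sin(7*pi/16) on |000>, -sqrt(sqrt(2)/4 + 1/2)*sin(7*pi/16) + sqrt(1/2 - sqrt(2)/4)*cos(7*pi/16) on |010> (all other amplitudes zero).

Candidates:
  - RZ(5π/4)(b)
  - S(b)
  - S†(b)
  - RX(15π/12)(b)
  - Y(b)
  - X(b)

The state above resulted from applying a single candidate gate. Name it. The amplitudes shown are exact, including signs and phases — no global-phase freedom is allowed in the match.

The unique candidate consistent with the amplitudes is RX(15π/12)(b). Key observation: steps 2-3 multiply out to the identity, so the circuit reduces to the remaining gates.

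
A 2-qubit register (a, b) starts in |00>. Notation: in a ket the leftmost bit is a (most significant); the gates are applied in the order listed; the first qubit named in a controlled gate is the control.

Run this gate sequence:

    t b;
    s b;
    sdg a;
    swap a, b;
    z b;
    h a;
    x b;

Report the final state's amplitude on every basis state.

After the circuit, the state carries amplitude 0 on |00>, sqrt(2)/2 on |01>, 0 on |10>, sqrt(2)/2 on |11>.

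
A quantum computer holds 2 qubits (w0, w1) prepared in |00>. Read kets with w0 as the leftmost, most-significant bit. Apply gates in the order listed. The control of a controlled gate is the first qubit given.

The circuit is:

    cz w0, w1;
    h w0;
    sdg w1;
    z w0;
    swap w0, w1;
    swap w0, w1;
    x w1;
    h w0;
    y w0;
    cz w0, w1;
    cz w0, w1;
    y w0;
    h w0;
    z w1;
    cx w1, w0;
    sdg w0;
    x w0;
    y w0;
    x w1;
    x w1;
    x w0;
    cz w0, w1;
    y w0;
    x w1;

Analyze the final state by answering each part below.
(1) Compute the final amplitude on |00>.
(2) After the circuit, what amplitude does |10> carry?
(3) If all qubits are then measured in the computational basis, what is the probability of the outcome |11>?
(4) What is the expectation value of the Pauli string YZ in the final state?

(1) The final state's coefficient on |00> equals sqrt(2)/2. Key observation: gates 8-13 undo each other exactly, leaving only the rest of the circuit to track.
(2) |10> carries amplitude -sqrt(2)*I/2 in the final state.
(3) Outcome |11> occurs with probability 0.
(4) The observable YZ averages to -1.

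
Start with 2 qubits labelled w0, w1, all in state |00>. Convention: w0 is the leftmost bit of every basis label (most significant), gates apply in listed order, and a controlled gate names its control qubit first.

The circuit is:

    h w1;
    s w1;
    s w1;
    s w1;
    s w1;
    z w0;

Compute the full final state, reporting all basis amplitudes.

The resulting statevector has amplitude sqrt(2)/2 on |00>, sqrt(2)/2 on |01>, 0 on |10>, 0 on |11>. Key observation: steps 2-5 multiply out to the identity, so the circuit reduces to the remaining gates.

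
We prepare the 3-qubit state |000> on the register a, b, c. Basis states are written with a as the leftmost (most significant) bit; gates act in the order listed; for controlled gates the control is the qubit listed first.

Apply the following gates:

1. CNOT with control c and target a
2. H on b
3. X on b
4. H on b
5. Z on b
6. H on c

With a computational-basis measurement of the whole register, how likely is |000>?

A full measurement returns |000> with probability 1/2.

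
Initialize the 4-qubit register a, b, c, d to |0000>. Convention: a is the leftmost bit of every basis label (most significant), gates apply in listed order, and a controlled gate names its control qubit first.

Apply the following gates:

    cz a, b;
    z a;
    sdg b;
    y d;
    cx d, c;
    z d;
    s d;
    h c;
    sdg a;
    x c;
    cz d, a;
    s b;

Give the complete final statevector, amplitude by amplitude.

The resulting statevector has amplitude -sqrt(2)/2 on |0001>, sqrt(2)/2 on |0011>, and 0 on every other basis state.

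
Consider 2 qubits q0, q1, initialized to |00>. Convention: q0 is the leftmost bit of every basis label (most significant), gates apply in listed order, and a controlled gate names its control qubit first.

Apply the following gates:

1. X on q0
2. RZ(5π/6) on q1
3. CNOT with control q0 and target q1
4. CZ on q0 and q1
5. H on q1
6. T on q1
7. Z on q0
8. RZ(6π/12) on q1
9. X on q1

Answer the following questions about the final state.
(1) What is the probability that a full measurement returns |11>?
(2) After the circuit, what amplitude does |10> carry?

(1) A full measurement returns |11> with probability 1/2.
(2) |10> carries amplitude -sqrt(2)*exp(I*pi/12)/2 in the final state.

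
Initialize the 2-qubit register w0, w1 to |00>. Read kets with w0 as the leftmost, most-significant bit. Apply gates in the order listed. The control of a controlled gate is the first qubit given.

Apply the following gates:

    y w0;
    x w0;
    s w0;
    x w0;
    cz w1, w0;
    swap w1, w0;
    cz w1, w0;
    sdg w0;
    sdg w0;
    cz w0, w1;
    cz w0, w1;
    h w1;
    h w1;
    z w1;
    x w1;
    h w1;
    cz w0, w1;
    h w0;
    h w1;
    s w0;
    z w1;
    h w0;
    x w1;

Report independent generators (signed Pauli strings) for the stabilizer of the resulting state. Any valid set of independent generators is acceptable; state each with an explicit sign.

One valid set of independent stabilizer generators is -YI, -IZ (any independent generating set of the same group is equally correct).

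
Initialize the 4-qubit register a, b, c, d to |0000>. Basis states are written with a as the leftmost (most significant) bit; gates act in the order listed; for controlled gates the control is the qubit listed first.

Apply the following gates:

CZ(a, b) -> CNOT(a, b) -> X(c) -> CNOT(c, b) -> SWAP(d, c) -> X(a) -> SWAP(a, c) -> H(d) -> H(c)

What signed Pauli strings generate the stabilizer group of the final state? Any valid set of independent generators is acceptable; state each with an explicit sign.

One valid set of independent stabilizer generators is -IIXI, -IIIX, +ZIII, -IZII (any independent generating set of the same group is equally correct).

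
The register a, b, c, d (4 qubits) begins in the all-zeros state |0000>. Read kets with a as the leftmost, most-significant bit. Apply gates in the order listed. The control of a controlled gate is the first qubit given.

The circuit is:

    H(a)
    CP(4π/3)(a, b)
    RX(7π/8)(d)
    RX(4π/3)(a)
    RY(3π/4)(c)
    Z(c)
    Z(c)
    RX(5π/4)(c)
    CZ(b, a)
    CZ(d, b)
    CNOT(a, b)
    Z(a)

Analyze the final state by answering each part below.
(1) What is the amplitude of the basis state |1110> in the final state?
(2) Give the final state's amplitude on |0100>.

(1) The final state's coefficient on |1110> equals -sqrt(2)*sqrt(1/2 - sqrt(2)/4)*sqrt(sqrt(2)/4 + 1/2)*cos(7*pi/16)/4 + sqrt(6)*sqrt(1/2 - sqrt(2)/4)*sqrt(sqrt(2)/4 + 1/2)*cos(7*pi/16)/4 - sqrt(6)*I*sqrt(1/2 - sqrt(2)/4)*sqrt(sqrt(2)/4 + 1/2)*cos(7*pi/16)/4 - sqrt(2)*I*sqrt(1/2 - sqrt(2)/4)*sqrt(sqrt(2)/4 + 1/2)*cos(7*pi/16)/4.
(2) The final state's coefficient on |0100> equals 0.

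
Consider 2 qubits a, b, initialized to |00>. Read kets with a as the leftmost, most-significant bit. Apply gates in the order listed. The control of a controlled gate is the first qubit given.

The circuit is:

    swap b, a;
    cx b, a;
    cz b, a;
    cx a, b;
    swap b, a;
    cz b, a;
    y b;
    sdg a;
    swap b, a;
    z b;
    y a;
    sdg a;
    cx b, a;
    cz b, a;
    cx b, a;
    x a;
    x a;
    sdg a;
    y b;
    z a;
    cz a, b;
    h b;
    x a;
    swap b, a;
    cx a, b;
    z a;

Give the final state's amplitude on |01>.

The final state's coefficient on |01> equals sqrt(2)*I/2.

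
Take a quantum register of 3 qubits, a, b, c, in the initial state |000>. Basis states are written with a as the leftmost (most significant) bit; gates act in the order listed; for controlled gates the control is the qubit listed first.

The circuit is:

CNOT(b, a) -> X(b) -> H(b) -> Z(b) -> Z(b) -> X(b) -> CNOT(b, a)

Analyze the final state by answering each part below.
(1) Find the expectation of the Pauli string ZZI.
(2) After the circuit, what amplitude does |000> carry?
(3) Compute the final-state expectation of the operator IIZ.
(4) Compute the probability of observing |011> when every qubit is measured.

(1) The observable ZZI averages to 1.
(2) |000> carries amplitude -sqrt(2)/2 in the final state.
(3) The expectation value of IIZ is 1.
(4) Outcome |011> occurs with probability 0.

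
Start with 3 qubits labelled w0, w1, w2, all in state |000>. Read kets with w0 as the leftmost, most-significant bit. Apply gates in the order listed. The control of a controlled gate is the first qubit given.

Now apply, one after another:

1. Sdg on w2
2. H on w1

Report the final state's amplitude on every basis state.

The final amplitudes are sqrt(2)/2 on |000>, sqrt(2)/2 on |010>, and 0 on every other basis state.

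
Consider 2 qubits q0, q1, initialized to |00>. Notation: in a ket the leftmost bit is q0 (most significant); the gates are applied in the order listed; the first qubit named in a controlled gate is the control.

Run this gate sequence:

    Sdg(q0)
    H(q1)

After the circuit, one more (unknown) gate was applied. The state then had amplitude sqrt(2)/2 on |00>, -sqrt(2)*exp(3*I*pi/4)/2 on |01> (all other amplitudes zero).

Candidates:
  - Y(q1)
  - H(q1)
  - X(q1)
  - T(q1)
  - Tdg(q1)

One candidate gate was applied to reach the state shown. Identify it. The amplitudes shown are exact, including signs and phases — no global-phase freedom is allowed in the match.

It was Tdg(q1) that produced the state shown.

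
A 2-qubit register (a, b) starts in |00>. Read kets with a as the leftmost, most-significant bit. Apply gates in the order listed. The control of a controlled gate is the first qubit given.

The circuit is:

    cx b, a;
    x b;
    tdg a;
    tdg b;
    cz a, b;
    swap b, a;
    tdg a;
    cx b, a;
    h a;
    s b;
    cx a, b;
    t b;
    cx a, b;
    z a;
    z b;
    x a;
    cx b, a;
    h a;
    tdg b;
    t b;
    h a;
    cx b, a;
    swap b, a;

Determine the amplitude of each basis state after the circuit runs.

The final amplitudes are -sqrt(2)*exp(3*I*pi/4)/2 on |00>, -sqrt(2)*I/2 on |01>, 0 on |10>, 0 on |11>. Key observation: gates 17-22 undo each other exactly, leaving only the rest of the circuit to track.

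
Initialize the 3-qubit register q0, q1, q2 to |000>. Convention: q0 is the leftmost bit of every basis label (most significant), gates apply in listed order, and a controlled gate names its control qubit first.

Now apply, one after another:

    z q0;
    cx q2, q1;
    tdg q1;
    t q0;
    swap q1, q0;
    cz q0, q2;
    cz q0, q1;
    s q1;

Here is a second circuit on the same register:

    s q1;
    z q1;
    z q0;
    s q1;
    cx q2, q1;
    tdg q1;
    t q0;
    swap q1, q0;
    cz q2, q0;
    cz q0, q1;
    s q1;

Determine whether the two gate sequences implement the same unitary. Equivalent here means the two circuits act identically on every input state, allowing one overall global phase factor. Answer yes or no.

Yes — the two circuits implement the same unitary up to a global phase.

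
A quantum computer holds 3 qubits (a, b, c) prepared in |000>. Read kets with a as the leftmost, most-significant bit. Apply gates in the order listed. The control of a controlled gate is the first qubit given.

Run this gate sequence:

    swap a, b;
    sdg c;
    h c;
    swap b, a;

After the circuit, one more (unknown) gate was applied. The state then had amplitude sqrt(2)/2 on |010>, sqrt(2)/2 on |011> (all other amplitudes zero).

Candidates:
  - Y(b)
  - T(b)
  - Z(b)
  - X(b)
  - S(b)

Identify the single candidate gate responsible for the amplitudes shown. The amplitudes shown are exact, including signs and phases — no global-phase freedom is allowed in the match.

It was X(b) that produced the state shown.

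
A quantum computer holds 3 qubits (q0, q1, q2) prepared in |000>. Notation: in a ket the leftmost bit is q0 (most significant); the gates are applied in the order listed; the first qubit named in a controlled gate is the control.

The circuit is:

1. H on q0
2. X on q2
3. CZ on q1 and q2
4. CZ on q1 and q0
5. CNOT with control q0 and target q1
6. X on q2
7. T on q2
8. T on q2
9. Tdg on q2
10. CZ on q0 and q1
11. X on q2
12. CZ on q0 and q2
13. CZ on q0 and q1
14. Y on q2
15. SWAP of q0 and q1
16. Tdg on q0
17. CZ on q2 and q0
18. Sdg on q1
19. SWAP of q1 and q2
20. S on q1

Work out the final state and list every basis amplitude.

The resulting statevector has amplitude -sqrt(2)*I/2 on |000>, -sqrt(2)*exp(3*I*pi/4)/2 on |101>, and 0 on every other basis state.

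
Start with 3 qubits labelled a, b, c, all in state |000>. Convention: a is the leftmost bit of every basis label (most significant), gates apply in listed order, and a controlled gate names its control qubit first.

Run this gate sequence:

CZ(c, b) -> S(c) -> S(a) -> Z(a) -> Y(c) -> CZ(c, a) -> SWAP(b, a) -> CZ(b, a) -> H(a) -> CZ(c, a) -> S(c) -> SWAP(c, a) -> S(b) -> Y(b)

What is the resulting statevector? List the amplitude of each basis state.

The resulting statevector has amplitude -sqrt(2)*I/2 on |110>, sqrt(2)*I/2 on |111>, and 0 on every other basis state.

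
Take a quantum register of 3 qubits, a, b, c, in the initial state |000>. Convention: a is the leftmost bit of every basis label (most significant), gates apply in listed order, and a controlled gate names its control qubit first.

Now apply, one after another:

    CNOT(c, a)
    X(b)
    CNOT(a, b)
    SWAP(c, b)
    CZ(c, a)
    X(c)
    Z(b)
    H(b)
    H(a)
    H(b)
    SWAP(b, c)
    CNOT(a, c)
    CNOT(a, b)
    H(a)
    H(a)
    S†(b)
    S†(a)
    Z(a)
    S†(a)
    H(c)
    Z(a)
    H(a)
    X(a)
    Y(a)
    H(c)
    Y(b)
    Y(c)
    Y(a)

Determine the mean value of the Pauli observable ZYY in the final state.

The observable ZYY averages to 0.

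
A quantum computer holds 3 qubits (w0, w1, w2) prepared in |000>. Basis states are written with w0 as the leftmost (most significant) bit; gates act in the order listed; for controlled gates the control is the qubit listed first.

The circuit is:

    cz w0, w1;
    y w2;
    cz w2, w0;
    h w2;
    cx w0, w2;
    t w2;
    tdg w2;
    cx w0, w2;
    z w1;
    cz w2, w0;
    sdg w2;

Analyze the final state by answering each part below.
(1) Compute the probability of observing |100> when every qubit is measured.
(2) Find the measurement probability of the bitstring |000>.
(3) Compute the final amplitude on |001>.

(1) A full measurement returns |100> with probability 0. Key observation: gates 5-8 undo each other exactly, leaving only the rest of the circuit to track.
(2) A full measurement returns |000> with probability 1/2.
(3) |001> carries amplitude -sqrt(2)/2 in the final state.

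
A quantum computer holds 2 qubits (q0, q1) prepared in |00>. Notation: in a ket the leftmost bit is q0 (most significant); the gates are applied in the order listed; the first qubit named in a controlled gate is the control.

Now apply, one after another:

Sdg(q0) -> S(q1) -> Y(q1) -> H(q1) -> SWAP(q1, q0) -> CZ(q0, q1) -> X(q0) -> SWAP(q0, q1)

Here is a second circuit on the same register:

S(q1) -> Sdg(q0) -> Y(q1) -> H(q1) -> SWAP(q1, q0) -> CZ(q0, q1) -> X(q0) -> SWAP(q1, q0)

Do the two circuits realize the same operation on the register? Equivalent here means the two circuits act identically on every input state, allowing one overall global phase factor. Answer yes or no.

Yes: on every input state the two circuits agree up to one overall phase factor.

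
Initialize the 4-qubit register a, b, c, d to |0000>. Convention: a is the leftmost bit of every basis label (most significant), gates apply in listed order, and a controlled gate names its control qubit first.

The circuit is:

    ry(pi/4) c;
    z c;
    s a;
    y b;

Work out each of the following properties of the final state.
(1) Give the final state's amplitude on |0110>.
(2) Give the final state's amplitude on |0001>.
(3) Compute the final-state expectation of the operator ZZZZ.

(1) |0110> carries amplitude -I*sqrt(2 - sqrt(2))/2 in the final state.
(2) The final state's coefficient on |0001> equals 0.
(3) The observable ZZZZ averages to -sqrt(2)/2.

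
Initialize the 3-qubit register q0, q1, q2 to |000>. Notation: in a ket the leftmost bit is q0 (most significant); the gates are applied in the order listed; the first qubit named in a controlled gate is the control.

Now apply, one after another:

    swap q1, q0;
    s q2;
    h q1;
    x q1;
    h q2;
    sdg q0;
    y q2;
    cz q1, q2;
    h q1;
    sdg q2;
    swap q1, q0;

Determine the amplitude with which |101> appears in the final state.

The amplitude on |101> is sqrt(2)/2.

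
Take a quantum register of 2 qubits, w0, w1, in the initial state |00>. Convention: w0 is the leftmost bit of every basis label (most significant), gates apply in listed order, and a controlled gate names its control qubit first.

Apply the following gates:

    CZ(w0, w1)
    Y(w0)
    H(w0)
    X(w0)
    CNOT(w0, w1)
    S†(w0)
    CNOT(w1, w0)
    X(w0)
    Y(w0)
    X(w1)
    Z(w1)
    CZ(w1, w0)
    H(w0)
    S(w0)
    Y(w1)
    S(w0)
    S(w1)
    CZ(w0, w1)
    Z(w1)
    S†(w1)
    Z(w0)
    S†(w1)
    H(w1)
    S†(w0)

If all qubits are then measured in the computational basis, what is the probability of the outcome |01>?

The probability of measuring |01> is 1/2.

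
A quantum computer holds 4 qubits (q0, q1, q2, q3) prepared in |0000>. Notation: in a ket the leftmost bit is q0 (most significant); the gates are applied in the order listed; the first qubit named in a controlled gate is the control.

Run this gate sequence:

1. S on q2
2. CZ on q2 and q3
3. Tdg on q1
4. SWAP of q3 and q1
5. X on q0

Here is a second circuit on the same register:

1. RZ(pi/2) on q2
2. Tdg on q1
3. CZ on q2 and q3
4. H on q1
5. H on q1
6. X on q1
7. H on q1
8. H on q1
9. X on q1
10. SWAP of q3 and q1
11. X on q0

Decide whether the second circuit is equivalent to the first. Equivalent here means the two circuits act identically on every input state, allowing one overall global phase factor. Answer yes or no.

Yes — the two circuits implement the same unitary up to a global phase.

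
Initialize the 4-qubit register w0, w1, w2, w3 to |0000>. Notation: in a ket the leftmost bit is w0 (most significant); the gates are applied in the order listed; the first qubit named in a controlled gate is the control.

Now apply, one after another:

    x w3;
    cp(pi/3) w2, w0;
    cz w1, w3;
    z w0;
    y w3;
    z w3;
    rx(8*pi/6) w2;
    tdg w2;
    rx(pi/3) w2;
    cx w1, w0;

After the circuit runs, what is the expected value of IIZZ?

The observable IIZZ averages to -1/4 + 3*sqrt(2)/8.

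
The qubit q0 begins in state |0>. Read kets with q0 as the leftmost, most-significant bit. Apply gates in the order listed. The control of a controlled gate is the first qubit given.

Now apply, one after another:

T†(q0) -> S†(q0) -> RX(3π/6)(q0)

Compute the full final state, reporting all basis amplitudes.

The final amplitudes are sqrt(2)/2 on |0>, -sqrt(2)*I/2 on |1>.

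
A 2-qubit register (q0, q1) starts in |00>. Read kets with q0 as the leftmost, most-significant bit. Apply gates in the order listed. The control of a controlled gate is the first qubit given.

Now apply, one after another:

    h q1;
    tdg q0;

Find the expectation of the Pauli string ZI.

The expectation value of ZI is 1.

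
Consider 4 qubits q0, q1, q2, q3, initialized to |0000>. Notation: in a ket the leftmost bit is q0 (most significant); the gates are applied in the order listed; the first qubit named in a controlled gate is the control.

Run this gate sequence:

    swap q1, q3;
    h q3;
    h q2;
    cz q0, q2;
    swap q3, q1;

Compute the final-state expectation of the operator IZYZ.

In the final state, IZYZ has expectation 0.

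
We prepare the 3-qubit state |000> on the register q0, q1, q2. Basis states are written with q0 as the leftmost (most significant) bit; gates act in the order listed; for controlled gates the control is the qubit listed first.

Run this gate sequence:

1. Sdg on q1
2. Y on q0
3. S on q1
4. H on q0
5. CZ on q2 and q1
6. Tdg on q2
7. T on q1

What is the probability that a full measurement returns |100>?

The probability of measuring |100> is 1/2.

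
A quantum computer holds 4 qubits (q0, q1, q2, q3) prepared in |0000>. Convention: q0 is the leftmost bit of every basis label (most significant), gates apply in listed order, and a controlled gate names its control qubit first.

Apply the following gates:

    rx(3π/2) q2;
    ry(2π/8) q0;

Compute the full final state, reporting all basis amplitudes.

The final amplitudes are -sqrt(2*sqrt(2) + 4)/4 on |0000>, -I*sqrt(2*sqrt(2) + 4)/4 on |0010>, -sqrt(4 - 2*sqrt(2))/4 on |1000>, -I*sqrt(4 - 2*sqrt(2))/4 on |1010>, and 0 on every other basis state.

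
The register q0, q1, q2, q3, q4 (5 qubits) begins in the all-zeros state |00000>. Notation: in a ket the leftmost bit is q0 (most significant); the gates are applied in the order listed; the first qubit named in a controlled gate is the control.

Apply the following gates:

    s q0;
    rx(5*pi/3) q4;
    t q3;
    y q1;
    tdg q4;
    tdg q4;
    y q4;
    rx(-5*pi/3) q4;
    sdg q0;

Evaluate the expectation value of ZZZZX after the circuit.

The observable ZZZZX averages to sqrt(3)/2.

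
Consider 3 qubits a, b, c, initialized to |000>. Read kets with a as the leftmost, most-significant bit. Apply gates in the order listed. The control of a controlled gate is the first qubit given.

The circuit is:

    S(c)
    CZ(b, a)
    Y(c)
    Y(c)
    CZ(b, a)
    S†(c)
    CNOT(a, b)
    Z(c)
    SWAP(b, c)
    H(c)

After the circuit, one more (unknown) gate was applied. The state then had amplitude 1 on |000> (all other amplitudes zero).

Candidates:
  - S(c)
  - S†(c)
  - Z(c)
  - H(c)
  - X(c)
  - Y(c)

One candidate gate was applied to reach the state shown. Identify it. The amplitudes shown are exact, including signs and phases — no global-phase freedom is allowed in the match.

It was H(c) that produced the state shown. Key observation: the block from step 1 through step 6 cancels to the identity and can be dropped.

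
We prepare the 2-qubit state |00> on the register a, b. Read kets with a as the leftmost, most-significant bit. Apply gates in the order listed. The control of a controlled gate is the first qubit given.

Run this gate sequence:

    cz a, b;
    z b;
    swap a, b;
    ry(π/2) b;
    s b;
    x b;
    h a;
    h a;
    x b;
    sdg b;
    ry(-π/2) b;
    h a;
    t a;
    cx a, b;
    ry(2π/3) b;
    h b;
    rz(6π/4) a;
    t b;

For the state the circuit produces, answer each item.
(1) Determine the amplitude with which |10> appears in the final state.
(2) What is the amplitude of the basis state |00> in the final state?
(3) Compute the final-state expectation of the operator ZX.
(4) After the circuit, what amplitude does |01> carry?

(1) The final state's coefficient on |10> equals -1/4 + sqrt(3)/4. Key observation: gates 4-11 undo each other exactly, leaving only the rest of the circuit to track.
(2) The amplitude on |00> is (-sqrt(3) - 1)*exp(I*pi/4)/4.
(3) In the final state, ZX has expectation -sqrt(2)/4.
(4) The amplitude on |01> is I*(-1 + sqrt(3))/4.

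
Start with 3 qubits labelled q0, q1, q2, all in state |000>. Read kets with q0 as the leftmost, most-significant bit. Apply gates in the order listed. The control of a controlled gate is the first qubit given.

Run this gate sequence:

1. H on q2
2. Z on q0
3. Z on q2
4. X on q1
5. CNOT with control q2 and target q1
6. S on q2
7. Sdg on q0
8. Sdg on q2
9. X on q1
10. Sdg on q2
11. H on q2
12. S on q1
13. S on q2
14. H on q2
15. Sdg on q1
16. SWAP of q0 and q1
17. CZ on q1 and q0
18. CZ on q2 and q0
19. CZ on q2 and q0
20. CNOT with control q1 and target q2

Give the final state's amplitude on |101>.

The amplitude on |101> is sqrt(2)*(-1 + I)/4. Key observation: the block from step 18 through step 19 cancels to the identity and can be dropped.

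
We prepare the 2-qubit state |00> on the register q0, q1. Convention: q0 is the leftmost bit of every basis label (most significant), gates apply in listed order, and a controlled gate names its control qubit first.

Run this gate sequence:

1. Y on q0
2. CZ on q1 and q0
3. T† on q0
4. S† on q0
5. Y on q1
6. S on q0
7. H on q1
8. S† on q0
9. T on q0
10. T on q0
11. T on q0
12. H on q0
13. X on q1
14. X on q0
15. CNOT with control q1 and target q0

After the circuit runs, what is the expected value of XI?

The expectation value of XI is -1.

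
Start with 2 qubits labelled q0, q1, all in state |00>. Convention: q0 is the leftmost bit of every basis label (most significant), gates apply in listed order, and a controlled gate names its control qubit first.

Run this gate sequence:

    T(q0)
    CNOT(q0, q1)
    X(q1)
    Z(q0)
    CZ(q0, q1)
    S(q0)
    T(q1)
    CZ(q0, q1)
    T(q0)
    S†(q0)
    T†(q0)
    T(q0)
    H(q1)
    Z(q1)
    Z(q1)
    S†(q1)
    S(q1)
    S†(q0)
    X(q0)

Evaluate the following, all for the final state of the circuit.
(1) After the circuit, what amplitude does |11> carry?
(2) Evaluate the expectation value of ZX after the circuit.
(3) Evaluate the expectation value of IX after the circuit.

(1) The amplitude on |11> is -sqrt(2)*exp(I*pi/4)/2.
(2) In the final state, ZX has expectation 1.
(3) In the final state, IX has expectation -1.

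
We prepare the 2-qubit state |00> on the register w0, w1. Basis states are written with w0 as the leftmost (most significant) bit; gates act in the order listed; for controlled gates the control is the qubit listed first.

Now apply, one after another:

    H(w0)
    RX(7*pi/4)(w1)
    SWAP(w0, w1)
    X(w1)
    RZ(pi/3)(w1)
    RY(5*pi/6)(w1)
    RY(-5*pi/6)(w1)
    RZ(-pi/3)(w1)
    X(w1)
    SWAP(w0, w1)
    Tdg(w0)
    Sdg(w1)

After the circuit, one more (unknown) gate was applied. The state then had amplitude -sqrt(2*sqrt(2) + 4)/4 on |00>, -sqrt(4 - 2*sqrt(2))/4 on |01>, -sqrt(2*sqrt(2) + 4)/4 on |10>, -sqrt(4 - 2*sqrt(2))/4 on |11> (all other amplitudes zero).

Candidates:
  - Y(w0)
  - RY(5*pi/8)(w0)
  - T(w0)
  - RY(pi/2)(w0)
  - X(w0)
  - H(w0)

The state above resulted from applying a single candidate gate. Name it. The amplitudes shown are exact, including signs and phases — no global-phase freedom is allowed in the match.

The applied gate was T(w0). Key observation: the block from step 3 through step 10 cancels to the identity and can be dropped.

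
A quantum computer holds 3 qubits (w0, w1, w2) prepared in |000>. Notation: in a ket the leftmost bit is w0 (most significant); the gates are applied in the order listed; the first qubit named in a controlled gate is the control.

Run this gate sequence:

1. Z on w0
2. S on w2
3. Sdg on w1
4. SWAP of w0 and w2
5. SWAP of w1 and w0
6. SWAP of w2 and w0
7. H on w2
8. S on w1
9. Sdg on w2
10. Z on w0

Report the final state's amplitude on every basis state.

The resulting statevector has amplitude sqrt(2)/2 on |000>, -sqrt(2)*I/2 on |001>, and 0 on every other basis state.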